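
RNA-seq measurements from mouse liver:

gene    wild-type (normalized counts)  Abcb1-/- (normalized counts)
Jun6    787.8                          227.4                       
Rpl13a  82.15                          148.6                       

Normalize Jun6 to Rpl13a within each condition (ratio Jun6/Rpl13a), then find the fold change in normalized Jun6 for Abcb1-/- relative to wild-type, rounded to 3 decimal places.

0.160

Jun6/Rpl13a (wild-type) = 787.8 / 82.15 = 9.5898
Jun6/Rpl13a (Abcb1-/-) = 227.4 / 148.6 = 1.5303
Fold change = 1.5303 / 9.5898 = 0.1596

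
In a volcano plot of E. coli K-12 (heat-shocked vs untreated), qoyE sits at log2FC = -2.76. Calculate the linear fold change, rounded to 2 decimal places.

0.15

Fold change = 2^(-2.76) = 0.148
That is, qoyE drops to 14.8% of the untreated level.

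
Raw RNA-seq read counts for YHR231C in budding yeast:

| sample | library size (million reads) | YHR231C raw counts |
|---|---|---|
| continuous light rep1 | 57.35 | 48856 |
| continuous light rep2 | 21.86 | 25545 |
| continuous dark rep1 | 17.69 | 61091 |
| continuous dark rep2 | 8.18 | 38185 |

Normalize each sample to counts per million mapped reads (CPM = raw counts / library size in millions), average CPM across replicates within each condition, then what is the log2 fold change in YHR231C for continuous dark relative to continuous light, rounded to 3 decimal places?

CPM(continuous light rep1) = 48856 / 57.35 = 851.8919
CPM(continuous light rep2) = 25545 / 21.86 = 1168.5727
CPM(continuous dark rep1) = 61091 / 17.69 = 3453.4200
CPM(continuous dark rep2) = 38185 / 8.18 = 4668.0929
mean CPM(continuous light) = 1010.2323; mean CPM(continuous dark) = 4060.7565
Fold change = 4060.7565 / 1010.2323 = 4.01963
log2(4.01963) = 2.0071

2.007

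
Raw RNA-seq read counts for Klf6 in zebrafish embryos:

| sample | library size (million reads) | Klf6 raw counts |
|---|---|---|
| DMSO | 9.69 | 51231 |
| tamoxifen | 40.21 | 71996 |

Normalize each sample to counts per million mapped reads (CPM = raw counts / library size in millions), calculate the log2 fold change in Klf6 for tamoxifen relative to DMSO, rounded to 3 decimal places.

CPM(DMSO) = 51231 / 9.69 = 5286.9969
CPM(tamoxifen) = 71996 / 40.21 = 1790.4999
Fold change = 1790.4999 / 5286.9969 = 0.33866
log2(0.33866) = -1.5621

-1.562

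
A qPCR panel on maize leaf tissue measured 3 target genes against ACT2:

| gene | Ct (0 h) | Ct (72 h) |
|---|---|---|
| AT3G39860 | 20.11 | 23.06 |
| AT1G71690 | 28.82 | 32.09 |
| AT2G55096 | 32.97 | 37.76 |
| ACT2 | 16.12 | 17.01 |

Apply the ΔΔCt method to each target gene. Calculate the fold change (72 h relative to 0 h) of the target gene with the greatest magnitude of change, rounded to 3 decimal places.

0.067

AT3G39860: ΔΔCt = (23.06−17.01) − (20.11−16.12) = 6.05 − 3.99 = 2.06; fold change = 2^-2.06 = 0.240
AT1G71690: ΔΔCt = (32.09−17.01) − (28.82−16.12) = 15.08 − 12.70 = 2.38; fold change = 2^-2.38 = 0.192
AT2G55096: ΔΔCt = (37.76−17.01) − (32.97−16.12) = 20.75 − 16.85 = 3.90; fold change = 2^-3.90 = 0.067
AT2G55096 has the largest |ΔΔCt| = 3.90.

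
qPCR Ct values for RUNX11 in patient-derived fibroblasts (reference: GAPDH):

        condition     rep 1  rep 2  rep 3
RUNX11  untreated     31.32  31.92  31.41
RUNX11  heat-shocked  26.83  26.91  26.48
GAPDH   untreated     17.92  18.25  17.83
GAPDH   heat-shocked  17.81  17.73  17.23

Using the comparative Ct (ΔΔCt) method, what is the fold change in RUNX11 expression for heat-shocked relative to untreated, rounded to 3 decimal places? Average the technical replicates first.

Mean Ct: RUNX11 untreated 31.550; RUNX11 heat-shocked 26.740; GAPDH untreated 18.000; GAPDH heat-shocked 17.590
ΔCt(untreated) = 31.550 − 18.000 = 13.550
ΔCt(heat-shocked) = 26.740 − 17.590 = 9.150
ΔΔCt = 9.150 − 13.550 = -4.400
Fold change = 2^(−(-4.400)) = 2^4.400 = 21.1121

21.112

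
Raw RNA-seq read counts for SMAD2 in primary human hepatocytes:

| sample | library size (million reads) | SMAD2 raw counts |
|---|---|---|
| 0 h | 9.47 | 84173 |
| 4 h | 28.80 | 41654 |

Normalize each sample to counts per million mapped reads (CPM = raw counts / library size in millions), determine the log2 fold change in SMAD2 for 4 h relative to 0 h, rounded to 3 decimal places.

CPM(0 h) = 84173 / 9.47 = 8888.3844
CPM(4 h) = 41654 / 28.80 = 1446.3194
Fold change = 1446.3194 / 8888.3844 = 0.16272
log2(0.16272) = -2.6195

-2.620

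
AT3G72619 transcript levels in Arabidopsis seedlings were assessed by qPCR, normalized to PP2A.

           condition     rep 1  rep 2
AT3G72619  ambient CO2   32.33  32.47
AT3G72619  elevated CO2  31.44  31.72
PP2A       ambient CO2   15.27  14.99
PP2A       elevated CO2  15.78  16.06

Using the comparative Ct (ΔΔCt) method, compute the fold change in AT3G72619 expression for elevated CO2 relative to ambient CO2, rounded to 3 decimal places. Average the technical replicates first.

Mean Ct: AT3G72619 ambient CO2 32.400; AT3G72619 elevated CO2 31.580; PP2A ambient CO2 15.130; PP2A elevated CO2 15.920
ΔCt(ambient CO2) = 32.400 − 15.130 = 17.270
ΔCt(elevated CO2) = 31.580 − 15.920 = 15.660
ΔΔCt = 15.660 − 17.270 = -1.610
Fold change = 2^(−(-1.610)) = 2^1.610 = 3.0525

3.053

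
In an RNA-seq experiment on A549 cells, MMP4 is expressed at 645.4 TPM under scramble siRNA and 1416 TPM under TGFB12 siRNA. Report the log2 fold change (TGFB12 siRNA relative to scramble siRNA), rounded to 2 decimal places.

1.13

Fold change = 1416 / 645.4 = 2.1940
log2(2.1940) = 1.134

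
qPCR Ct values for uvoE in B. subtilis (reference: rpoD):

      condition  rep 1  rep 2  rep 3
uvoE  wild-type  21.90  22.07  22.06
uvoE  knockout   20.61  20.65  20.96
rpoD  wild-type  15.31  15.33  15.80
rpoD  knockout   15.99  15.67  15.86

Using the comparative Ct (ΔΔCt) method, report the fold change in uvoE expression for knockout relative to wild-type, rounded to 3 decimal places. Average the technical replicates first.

Mean Ct: uvoE wild-type 22.010; uvoE knockout 20.740; rpoD wild-type 15.480; rpoD knockout 15.840
ΔCt(wild-type) = 22.010 − 15.480 = 6.530
ΔCt(knockout) = 20.740 − 15.840 = 4.900
ΔΔCt = 4.900 − 6.530 = -1.630
Fold change = 2^(−(-1.630)) = 2^1.630 = 3.0951

3.095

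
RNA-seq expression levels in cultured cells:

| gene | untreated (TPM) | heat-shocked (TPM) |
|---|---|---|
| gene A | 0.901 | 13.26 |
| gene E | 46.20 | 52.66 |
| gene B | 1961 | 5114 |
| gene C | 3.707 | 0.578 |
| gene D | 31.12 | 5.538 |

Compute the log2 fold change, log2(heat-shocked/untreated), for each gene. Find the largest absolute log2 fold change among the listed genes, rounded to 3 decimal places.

log2(13.26/0.901) = 3.879  (gene A)
log2(52.66/46.20) = 0.189  (gene E)
log2(5114/1961) = 1.383  (gene B)
log2(0.578/3.707) = -2.681  (gene C)
log2(5.538/31.12) = -2.490  (gene D)
The largest magnitude belongs to gene A.

3.879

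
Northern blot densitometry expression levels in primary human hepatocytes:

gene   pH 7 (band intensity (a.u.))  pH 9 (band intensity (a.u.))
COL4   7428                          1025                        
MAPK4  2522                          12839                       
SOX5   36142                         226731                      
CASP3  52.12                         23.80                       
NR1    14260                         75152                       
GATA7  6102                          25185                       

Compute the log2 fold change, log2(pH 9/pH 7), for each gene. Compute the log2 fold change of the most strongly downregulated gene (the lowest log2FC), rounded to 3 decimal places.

-2.857

log2(1025/7428) = -2.857  (COL4)
log2(12839/2522) = 2.348  (MAPK4)
log2(226731/36142) = 2.649  (SOX5)
log2(23.80/52.12) = -1.131  (CASP3)
log2(75152/14260) = 2.398  (NR1)
log2(25185/6102) = 2.045  (GATA7)
COL4 is most strongly downregulated.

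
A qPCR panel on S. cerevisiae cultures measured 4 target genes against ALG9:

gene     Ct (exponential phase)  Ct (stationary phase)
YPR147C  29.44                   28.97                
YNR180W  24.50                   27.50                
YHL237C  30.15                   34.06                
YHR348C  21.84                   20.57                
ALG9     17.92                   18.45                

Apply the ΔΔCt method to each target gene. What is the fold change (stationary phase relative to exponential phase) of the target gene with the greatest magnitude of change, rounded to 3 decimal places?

YPR147C: ΔΔCt = (28.97−18.45) − (29.44−17.92) = 10.52 − 11.52 = -1.00; fold change = 2^1.00 = 2.000
YNR180W: ΔΔCt = (27.50−18.45) − (24.50−17.92) = 9.05 − 6.58 = 2.47; fold change = 2^-2.47 = 0.180
YHL237C: ΔΔCt = (34.06−18.45) − (30.15−17.92) = 15.61 − 12.23 = 3.38; fold change = 2^-3.38 = 0.096
YHR348C: ΔΔCt = (20.57−18.45) − (21.84−17.92) = 2.12 − 3.92 = -1.80; fold change = 2^1.80 = 3.482
YHL237C has the largest |ΔΔCt| = 3.38.

0.096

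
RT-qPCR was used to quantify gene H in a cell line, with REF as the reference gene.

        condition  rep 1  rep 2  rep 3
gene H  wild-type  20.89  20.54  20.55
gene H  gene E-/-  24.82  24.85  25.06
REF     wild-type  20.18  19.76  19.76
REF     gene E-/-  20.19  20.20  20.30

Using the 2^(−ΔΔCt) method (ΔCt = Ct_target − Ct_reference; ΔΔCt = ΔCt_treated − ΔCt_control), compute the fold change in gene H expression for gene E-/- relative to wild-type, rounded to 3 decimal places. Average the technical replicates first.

0.066

Mean Ct: gene H wild-type 20.660; gene H gene E-/- 24.910; REF wild-type 19.900; REF gene E-/- 20.230
ΔCt(wild-type) = 20.660 − 19.900 = 0.760
ΔCt(gene E-/-) = 24.910 − 20.230 = 4.680
ΔΔCt = 4.680 − 0.760 = 3.920
Fold change = 2^(−3.920) = 0.0661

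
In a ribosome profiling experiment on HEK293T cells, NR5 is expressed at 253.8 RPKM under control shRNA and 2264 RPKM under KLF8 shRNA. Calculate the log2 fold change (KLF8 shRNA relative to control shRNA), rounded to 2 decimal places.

3.16

Fold change = 2264 / 253.8 = 8.9204
log2(8.9204) = 3.157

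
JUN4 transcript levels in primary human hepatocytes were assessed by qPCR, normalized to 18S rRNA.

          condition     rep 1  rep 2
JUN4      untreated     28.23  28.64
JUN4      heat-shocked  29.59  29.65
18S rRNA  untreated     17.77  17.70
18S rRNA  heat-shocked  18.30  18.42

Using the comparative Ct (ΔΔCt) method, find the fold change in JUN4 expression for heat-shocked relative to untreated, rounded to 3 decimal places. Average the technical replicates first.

0.678

Mean Ct: JUN4 untreated 28.435; JUN4 heat-shocked 29.620; 18S rRNA untreated 17.735; 18S rRNA heat-shocked 18.360
ΔCt(untreated) = 28.435 − 17.735 = 10.700
ΔCt(heat-shocked) = 29.620 − 18.360 = 11.260
ΔΔCt = 11.260 − 10.700 = 0.560
Fold change = 2^(−0.560) = 0.6783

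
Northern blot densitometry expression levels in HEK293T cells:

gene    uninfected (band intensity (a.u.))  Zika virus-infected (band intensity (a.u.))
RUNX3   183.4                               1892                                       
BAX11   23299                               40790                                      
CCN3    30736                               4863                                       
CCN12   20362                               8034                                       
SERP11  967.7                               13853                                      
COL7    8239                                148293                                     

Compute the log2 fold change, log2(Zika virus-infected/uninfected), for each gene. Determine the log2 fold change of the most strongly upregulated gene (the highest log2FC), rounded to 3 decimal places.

4.170

log2(1892/183.4) = 3.367  (RUNX3)
log2(40790/23299) = 0.808  (BAX11)
log2(4863/30736) = -2.660  (CCN3)
log2(8034/20362) = -1.342  (CCN12)
log2(13853/967.7) = 3.839  (SERP11)
log2(148293/8239) = 4.170  (COL7)
COL7 is most strongly upregulated.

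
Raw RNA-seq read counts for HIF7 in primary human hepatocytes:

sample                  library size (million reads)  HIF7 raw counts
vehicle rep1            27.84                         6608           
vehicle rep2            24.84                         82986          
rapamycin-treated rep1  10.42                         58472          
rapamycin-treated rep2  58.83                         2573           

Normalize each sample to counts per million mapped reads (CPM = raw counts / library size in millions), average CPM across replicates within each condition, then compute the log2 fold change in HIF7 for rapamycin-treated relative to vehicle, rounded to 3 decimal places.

CPM(vehicle rep1) = 6608 / 27.84 = 237.3563
CPM(vehicle rep2) = 82986 / 24.84 = 3340.8213
CPM(rapamycin-treated rep1) = 58472 / 10.42 = 5611.5163
CPM(rapamycin-treated rep2) = 2573 / 58.83 = 43.7362
mean CPM(vehicle) = 1789.0888; mean CPM(rapamycin-treated) = 2827.6263
Fold change = 2827.6263 / 1789.0888 = 1.58048
log2(1.58048) = 0.6604

0.660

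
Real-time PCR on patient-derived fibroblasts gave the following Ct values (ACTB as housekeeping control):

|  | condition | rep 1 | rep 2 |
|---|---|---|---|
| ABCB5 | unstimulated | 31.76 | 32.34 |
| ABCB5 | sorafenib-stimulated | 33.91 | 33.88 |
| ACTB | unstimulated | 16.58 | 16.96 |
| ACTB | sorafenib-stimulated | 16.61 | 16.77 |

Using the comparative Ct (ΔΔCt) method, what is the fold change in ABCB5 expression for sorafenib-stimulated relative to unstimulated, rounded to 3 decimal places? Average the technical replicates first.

Mean Ct: ABCB5 unstimulated 32.050; ABCB5 sorafenib-stimulated 33.895; ACTB unstimulated 16.770; ACTB sorafenib-stimulated 16.690
ΔCt(unstimulated) = 32.050 − 16.770 = 15.280
ΔCt(sorafenib-stimulated) = 33.895 − 16.690 = 17.205
ΔΔCt = 17.205 − 15.280 = 1.925
Fold change = 2^(−1.925) = 0.2633

0.263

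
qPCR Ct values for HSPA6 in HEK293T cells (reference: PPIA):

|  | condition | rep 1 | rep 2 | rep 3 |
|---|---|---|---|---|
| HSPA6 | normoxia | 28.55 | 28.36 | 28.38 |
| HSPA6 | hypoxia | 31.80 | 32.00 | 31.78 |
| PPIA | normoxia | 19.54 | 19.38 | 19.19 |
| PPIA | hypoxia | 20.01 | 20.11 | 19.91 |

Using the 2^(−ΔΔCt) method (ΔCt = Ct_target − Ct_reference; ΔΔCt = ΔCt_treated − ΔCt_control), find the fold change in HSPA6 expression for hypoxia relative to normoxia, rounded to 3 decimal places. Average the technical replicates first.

0.145

Mean Ct: HSPA6 normoxia 28.430; HSPA6 hypoxia 31.860; PPIA normoxia 19.370; PPIA hypoxia 20.010
ΔCt(normoxia) = 28.430 − 19.370 = 9.060
ΔCt(hypoxia) = 31.860 − 20.010 = 11.850
ΔΔCt = 11.850 − 9.060 = 2.790
Fold change = 2^(−2.790) = 0.1446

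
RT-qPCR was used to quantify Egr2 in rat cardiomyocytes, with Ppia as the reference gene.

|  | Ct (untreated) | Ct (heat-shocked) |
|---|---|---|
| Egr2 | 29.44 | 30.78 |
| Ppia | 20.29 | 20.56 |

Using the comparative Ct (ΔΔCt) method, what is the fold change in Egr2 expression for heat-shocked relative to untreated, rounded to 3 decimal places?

0.476

ΔCt(untreated) = 29.440 − 20.290 = 9.150
ΔCt(heat-shocked) = 30.780 − 20.560 = 10.220
ΔΔCt = 10.220 − 9.150 = 1.070
Fold change = 2^(−1.070) = 0.4763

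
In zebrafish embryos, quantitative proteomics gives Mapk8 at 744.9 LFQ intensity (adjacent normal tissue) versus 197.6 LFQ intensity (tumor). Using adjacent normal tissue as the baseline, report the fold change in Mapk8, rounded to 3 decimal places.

Fold change = 197.6 / 744.9 = 0.2653
Mapk8 is downregulated.

0.265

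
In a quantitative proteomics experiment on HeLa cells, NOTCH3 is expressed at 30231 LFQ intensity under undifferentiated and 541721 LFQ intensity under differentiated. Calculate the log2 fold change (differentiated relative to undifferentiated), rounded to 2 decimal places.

Fold change = 541721 / 30231 = 17.9194
log2(17.9194) = 4.163

4.16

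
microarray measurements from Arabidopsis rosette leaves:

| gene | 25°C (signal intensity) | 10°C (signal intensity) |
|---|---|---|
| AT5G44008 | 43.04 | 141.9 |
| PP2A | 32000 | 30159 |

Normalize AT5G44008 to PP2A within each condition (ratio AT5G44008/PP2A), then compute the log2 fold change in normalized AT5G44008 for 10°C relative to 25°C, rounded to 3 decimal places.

1.807

AT5G44008/PP2A (25°C) = 43.04 / 32000 = 0.001345
AT5G44008/PP2A (10°C) = 141.9 / 30159 = 0.0047051
Fold change = 0.0047051 / 0.001345 = 3.4982
log2(3.4982) = 1.8066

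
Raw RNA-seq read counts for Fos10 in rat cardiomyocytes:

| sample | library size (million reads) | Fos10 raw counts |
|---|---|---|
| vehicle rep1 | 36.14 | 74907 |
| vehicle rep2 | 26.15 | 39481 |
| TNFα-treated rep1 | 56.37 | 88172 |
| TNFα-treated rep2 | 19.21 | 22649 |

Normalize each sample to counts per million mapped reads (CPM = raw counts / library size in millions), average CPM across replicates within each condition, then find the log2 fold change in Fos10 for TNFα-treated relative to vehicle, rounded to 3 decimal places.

-0.385

CPM(vehicle rep1) = 74907 / 36.14 = 2072.6895
CPM(vehicle rep2) = 39481 / 26.15 = 1509.7897
CPM(TNFα-treated rep1) = 88172 / 56.37 = 1564.1653
CPM(TNFα-treated rep2) = 22649 / 19.21 = 1179.0213
mean CPM(vehicle) = 1791.2396; mean CPM(TNFα-treated) = 1371.5933
Fold change = 1371.5933 / 1791.2396 = 0.76572
log2(0.76572) = -0.3851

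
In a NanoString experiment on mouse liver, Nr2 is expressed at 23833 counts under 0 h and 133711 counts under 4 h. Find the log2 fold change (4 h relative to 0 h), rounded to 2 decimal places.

Fold change = 133711 / 23833 = 5.6103
log2(5.6103) = 2.488

2.49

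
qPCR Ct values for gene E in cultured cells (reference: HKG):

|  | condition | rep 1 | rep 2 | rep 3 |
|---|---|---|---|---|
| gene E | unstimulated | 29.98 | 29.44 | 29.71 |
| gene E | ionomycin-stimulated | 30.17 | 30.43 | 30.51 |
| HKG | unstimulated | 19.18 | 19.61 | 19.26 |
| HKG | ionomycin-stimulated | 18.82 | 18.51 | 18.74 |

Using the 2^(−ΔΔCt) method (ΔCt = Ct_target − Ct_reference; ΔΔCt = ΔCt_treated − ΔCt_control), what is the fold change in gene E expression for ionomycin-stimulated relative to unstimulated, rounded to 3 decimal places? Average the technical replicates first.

0.401

Mean Ct: gene E unstimulated 29.710; gene E ionomycin-stimulated 30.370; HKG unstimulated 19.350; HKG ionomycin-stimulated 18.690
ΔCt(unstimulated) = 29.710 − 19.350 = 10.360
ΔCt(ionomycin-stimulated) = 30.370 − 18.690 = 11.680
ΔΔCt = 11.680 − 10.360 = 1.320
Fold change = 2^(−1.320) = 0.4005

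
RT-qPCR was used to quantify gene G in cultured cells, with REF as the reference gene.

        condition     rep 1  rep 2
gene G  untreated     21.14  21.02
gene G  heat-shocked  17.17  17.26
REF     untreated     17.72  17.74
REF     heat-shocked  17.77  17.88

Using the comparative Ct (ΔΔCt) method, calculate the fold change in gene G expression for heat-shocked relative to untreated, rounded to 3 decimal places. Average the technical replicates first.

15.562

Mean Ct: gene G untreated 21.080; gene G heat-shocked 17.215; REF untreated 17.730; REF heat-shocked 17.825
ΔCt(untreated) = 21.080 − 17.730 = 3.350
ΔCt(heat-shocked) = 17.215 − 17.825 = -0.610
ΔΔCt = -0.610 − 3.350 = -3.960
Fold change = 2^(−(-3.960)) = 2^3.960 = 15.5625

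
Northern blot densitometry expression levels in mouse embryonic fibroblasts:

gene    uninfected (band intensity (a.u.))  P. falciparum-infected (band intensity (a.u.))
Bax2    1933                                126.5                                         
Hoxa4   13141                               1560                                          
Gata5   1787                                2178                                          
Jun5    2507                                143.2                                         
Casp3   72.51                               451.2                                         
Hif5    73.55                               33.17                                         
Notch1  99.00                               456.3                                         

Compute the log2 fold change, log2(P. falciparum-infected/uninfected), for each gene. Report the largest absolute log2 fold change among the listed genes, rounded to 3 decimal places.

4.130

log2(126.5/1933) = -3.934  (Bax2)
log2(1560/13141) = -3.074  (Hoxa4)
log2(2178/1787) = 0.285  (Gata5)
log2(143.2/2507) = -4.130  (Jun5)
log2(451.2/72.51) = 2.638  (Casp3)
log2(33.17/73.55) = -1.149  (Hif5)
log2(456.3/99.00) = 2.204  (Notch1)
The largest magnitude belongs to Jun5.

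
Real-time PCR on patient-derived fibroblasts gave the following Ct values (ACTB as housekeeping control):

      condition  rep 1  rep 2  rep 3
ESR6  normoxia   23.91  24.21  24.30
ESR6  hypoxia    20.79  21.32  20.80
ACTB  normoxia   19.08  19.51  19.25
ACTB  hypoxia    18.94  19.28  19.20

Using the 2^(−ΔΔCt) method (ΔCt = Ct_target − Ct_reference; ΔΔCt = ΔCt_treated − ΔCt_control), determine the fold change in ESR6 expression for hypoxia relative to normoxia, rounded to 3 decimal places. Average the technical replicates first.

Mean Ct: ESR6 normoxia 24.140; ESR6 hypoxia 20.970; ACTB normoxia 19.280; ACTB hypoxia 19.140
ΔCt(normoxia) = 24.140 − 19.280 = 4.860
ΔCt(hypoxia) = 20.970 − 19.140 = 1.830
ΔΔCt = 1.830 − 4.860 = -3.030
Fold change = 2^(−(-3.030)) = 2^3.030 = 8.1681

8.168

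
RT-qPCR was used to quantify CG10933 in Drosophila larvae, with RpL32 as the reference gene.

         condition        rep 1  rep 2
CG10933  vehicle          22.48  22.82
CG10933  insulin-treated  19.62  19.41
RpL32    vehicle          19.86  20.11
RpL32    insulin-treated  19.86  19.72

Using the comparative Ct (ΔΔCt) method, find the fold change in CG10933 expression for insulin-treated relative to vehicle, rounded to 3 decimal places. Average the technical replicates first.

Mean Ct: CG10933 vehicle 22.650; CG10933 insulin-treated 19.515; RpL32 vehicle 19.985; RpL32 insulin-treated 19.790
ΔCt(vehicle) = 22.650 − 19.985 = 2.665
ΔCt(insulin-treated) = 19.515 − 19.790 = -0.275
ΔΔCt = -0.275 − 2.665 = -2.940
Fold change = 2^(−(-2.940)) = 2^2.940 = 7.6741

7.674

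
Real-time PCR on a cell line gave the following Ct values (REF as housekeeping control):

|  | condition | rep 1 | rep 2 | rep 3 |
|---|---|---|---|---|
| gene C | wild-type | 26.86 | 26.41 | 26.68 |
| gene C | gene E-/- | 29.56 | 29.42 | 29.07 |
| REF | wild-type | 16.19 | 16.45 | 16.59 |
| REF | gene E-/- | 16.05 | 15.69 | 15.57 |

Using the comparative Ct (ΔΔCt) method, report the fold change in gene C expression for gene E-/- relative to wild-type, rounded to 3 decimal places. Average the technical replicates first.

Mean Ct: gene C wild-type 26.650; gene C gene E-/- 29.350; REF wild-type 16.410; REF gene E-/- 15.770
ΔCt(wild-type) = 26.650 − 16.410 = 10.240
ΔCt(gene E-/-) = 29.350 − 15.770 = 13.580
ΔΔCt = 13.580 − 10.240 = 3.340
Fold change = 2^(−3.340) = 0.0988

0.099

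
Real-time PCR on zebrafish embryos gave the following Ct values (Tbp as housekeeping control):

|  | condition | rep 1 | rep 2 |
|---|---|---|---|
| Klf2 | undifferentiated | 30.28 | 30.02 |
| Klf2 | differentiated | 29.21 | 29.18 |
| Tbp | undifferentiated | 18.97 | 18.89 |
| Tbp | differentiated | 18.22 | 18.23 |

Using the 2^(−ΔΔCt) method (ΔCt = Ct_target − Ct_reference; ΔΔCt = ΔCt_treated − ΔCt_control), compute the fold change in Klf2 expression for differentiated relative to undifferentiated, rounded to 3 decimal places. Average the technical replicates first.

1.189

Mean Ct: Klf2 undifferentiated 30.150; Klf2 differentiated 29.195; Tbp undifferentiated 18.930; Tbp differentiated 18.225
ΔCt(undifferentiated) = 30.150 − 18.930 = 11.220
ΔCt(differentiated) = 29.195 − 18.225 = 10.970
ΔΔCt = 10.970 − 11.220 = -0.250
Fold change = 2^(−(-0.250)) = 2^0.250 = 1.1892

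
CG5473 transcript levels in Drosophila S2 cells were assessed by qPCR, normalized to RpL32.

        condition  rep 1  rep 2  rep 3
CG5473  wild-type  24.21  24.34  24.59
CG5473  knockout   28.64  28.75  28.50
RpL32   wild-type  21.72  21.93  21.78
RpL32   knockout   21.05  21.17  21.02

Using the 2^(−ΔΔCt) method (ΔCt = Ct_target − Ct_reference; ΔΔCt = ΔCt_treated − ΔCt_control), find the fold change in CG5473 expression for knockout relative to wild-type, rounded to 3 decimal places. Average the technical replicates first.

Mean Ct: CG5473 wild-type 24.380; CG5473 knockout 28.630; RpL32 wild-type 21.810; RpL32 knockout 21.080
ΔCt(wild-type) = 24.380 − 21.810 = 2.570
ΔCt(knockout) = 28.630 − 21.080 = 7.550
ΔΔCt = 7.550 − 2.570 = 4.980
Fold change = 2^(−4.980) = 0.0317

0.032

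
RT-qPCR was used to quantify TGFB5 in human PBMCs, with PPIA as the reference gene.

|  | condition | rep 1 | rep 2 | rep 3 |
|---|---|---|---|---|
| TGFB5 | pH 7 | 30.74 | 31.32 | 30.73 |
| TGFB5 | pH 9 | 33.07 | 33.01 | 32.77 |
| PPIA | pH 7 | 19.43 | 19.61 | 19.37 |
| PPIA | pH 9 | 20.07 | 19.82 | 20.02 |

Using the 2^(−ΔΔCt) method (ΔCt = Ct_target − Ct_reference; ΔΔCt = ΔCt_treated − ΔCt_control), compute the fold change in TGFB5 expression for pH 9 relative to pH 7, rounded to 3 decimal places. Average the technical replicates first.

Mean Ct: TGFB5 pH 7 30.930; TGFB5 pH 9 32.950; PPIA pH 7 19.470; PPIA pH 9 19.970
ΔCt(pH 7) = 30.930 − 19.470 = 11.460
ΔCt(pH 9) = 32.950 − 19.970 = 12.980
ΔΔCt = 12.980 − 11.460 = 1.520
Fold change = 2^(−1.520) = 0.3487

0.349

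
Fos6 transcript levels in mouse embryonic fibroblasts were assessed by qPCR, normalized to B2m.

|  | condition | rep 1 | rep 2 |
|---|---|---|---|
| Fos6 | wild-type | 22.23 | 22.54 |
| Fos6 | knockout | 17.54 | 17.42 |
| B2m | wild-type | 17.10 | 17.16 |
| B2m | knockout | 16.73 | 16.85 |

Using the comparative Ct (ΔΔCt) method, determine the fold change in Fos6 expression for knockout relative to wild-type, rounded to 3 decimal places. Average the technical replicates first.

23.670

Mean Ct: Fos6 wild-type 22.385; Fos6 knockout 17.480; B2m wild-type 17.130; B2m knockout 16.790
ΔCt(wild-type) = 22.385 − 17.130 = 5.255
ΔCt(knockout) = 17.480 − 16.790 = 0.690
ΔΔCt = 0.690 − 5.255 = -4.565
Fold change = 2^(−(-4.565)) = 2^4.565 = 23.6702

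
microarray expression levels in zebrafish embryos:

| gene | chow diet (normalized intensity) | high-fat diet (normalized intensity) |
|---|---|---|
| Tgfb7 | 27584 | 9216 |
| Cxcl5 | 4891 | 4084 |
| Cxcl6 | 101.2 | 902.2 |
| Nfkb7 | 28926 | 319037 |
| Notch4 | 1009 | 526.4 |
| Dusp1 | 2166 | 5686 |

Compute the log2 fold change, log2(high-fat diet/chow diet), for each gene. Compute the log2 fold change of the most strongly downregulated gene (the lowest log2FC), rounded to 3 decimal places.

log2(9216/27584) = -1.582  (Tgfb7)
log2(4084/4891) = -0.260  (Cxcl5)
log2(902.2/101.2) = 3.156  (Cxcl6)
log2(319037/28926) = 3.463  (Nfkb7)
log2(526.4/1009) = -0.939  (Notch4)
log2(5686/2166) = 1.392  (Dusp1)
Tgfb7 is most strongly downregulated.

-1.582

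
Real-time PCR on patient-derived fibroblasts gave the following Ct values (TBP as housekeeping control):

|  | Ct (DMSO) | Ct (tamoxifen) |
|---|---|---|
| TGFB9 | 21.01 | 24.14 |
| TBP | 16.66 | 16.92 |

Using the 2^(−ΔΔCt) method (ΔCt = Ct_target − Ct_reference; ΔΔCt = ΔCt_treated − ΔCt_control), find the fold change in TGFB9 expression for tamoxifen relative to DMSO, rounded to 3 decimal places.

0.137

ΔCt(DMSO) = 21.010 − 16.660 = 4.350
ΔCt(tamoxifen) = 24.140 − 16.920 = 7.220
ΔΔCt = 7.220 − 4.350 = 2.870
Fold change = 2^(−2.870) = 0.1368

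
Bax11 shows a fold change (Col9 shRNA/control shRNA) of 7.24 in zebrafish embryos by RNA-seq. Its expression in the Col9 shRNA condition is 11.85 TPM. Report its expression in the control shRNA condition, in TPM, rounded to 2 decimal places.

1.64

control shRNA expression = 11.85 / 7.24 = 1.64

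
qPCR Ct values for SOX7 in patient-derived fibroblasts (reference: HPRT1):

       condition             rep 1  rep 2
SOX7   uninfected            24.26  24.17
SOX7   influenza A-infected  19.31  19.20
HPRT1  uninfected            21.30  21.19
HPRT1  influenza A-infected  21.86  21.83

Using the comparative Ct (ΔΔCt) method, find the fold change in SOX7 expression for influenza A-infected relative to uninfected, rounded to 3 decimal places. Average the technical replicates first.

Mean Ct: SOX7 uninfected 24.215; SOX7 influenza A-infected 19.255; HPRT1 uninfected 21.245; HPRT1 influenza A-infected 21.845
ΔCt(uninfected) = 24.215 − 21.245 = 2.970
ΔCt(influenza A-infected) = 19.255 − 21.845 = -2.590
ΔΔCt = -2.590 − 2.970 = -5.560
Fold change = 2^(−(-5.560)) = 2^5.560 = 47.1766

47.177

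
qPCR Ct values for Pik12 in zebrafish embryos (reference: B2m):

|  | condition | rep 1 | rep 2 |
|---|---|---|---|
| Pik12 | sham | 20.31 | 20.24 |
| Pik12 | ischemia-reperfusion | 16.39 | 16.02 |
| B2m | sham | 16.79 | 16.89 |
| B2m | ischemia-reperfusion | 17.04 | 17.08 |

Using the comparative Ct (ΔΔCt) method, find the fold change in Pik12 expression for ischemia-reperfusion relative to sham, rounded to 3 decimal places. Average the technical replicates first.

19.562

Mean Ct: Pik12 sham 20.275; Pik12 ischemia-reperfusion 16.205; B2m sham 16.840; B2m ischemia-reperfusion 17.060
ΔCt(sham) = 20.275 − 16.840 = 3.435
ΔCt(ischemia-reperfusion) = 16.205 − 17.060 = -0.855
ΔΔCt = -0.855 − 3.435 = -4.290
Fold change = 2^(−(-4.290)) = 2^4.290 = 19.5622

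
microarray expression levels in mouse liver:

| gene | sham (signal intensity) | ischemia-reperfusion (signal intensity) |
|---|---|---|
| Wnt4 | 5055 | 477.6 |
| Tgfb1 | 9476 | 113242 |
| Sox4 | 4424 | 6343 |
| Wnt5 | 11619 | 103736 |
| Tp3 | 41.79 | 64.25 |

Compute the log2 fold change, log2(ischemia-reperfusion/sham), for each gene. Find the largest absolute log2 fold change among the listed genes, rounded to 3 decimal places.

3.579

log2(477.6/5055) = -3.404  (Wnt4)
log2(113242/9476) = 3.579  (Tgfb1)
log2(6343/4424) = 0.520  (Sox4)
log2(103736/11619) = 3.158  (Wnt5)
log2(64.25/41.79) = 0.621  (Tp3)
The largest magnitude belongs to Tgfb1.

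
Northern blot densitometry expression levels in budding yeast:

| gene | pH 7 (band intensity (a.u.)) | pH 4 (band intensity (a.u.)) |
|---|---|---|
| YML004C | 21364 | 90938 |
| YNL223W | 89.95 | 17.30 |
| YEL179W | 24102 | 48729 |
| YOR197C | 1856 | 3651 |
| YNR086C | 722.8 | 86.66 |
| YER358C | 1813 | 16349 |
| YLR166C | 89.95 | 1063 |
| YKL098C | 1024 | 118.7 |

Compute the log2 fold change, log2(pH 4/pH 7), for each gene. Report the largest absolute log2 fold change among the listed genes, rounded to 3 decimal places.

3.563

log2(90938/21364) = 2.090  (YML004C)
log2(17.30/89.95) = -2.378  (YNL223W)
log2(48729/24102) = 1.016  (YEL179W)
log2(3651/1856) = 0.976  (YOR197C)
log2(86.66/722.8) = -3.060  (YNR086C)
log2(16349/1813) = 3.173  (YER358C)
log2(1063/89.95) = 3.563  (YLR166C)
log2(118.7/1024) = -3.109  (YKL098C)
The largest magnitude belongs to YLR166C.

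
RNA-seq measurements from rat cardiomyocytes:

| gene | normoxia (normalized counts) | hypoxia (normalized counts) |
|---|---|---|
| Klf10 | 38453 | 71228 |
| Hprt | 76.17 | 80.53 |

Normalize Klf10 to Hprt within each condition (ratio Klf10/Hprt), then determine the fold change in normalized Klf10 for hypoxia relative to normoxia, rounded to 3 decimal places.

1.752

Klf10/Hprt (normoxia) = 38453 / 76.17 = 504.83
Klf10/Hprt (hypoxia) = 71228 / 80.53 = 884.49
Fold change = 884.49 / 504.83 = 1.7521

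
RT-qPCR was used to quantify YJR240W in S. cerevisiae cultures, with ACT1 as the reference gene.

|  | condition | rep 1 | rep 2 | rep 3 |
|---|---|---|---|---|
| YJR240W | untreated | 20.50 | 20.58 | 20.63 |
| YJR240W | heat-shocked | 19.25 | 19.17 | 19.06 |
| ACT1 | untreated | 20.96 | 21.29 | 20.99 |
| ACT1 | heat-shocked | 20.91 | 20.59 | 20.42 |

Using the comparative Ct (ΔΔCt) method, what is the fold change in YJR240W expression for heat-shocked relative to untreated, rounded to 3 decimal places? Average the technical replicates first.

Mean Ct: YJR240W untreated 20.570; YJR240W heat-shocked 19.160; ACT1 untreated 21.080; ACT1 heat-shocked 20.640
ΔCt(untreated) = 20.570 − 21.080 = -0.510
ΔCt(heat-shocked) = 19.160 − 20.640 = -1.480
ΔΔCt = -1.480 − (-0.510) = -0.970
Fold change = 2^(−(-0.970)) = 2^0.970 = 1.9588

1.959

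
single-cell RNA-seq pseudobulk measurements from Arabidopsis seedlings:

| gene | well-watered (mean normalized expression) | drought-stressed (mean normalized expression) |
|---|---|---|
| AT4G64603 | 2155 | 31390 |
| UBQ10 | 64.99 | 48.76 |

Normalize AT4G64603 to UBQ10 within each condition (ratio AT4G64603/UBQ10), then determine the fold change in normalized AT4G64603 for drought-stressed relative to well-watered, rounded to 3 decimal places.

AT4G64603/UBQ10 (well-watered) = 2155 / 64.99 = 33.159
AT4G64603/UBQ10 (drought-stressed) = 31390 / 48.76 = 643.77
Fold change = 643.77 / 33.159 = 19.4145

19.415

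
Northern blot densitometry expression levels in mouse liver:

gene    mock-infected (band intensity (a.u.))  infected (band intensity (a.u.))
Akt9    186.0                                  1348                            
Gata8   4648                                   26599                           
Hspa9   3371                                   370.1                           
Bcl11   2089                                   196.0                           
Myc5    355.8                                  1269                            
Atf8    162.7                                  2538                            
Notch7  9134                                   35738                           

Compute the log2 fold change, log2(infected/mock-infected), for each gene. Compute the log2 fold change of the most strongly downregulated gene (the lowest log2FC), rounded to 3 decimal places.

-3.414

log2(1348/186.0) = 2.857  (Akt9)
log2(26599/4648) = 2.517  (Gata8)
log2(370.1/3371) = -3.187  (Hspa9)
log2(196.0/2089) = -3.414  (Bcl11)
log2(1269/355.8) = 1.835  (Myc5)
log2(2538/162.7) = 3.963  (Atf8)
log2(35738/9134) = 1.968  (Notch7)
Bcl11 is most strongly downregulated.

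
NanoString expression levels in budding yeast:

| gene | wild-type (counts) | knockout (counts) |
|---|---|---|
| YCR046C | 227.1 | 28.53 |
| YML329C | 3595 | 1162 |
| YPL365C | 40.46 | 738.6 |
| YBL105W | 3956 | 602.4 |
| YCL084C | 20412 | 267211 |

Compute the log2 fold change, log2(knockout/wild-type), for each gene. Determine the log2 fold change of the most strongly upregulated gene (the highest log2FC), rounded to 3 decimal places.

log2(28.53/227.1) = -2.993  (YCR046C)
log2(1162/3595) = -1.629  (YML329C)
log2(738.6/40.46) = 4.190  (YPL365C)
log2(602.4/3956) = -2.715  (YBL105W)
log2(267211/20412) = 3.710  (YCL084C)
YPL365C is most strongly upregulated.

4.190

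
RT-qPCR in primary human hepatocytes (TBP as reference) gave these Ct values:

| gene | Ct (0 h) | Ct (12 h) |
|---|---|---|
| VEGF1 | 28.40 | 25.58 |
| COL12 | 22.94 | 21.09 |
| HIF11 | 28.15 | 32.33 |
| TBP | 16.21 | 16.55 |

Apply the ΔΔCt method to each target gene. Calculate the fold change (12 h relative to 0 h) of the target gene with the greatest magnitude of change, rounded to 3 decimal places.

0.070

VEGF1: ΔΔCt = (25.58−16.55) − (28.40−16.21) = 9.03 − 12.19 = -3.16; fold change = 2^3.16 = 8.938
COL12: ΔΔCt = (21.09−16.55) − (22.94−16.21) = 4.54 − 6.73 = -2.19; fold change = 2^2.19 = 4.563
HIF11: ΔΔCt = (32.33−16.55) − (28.15−16.21) = 15.78 − 11.94 = 3.84; fold change = 2^-3.84 = 0.070
HIF11 has the largest |ΔΔCt| = 3.84.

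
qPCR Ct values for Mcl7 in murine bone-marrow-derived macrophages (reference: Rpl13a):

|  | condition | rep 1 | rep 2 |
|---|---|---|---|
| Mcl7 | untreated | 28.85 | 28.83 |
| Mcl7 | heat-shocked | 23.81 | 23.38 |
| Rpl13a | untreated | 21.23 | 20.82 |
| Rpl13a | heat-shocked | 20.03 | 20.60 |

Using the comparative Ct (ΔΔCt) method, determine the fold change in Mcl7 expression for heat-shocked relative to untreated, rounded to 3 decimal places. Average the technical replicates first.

23.183

Mean Ct: Mcl7 untreated 28.840; Mcl7 heat-shocked 23.595; Rpl13a untreated 21.025; Rpl13a heat-shocked 20.315
ΔCt(untreated) = 28.840 − 21.025 = 7.815
ΔCt(heat-shocked) = 23.595 − 20.315 = 3.280
ΔΔCt = 3.280 − 7.815 = -4.535
Fold change = 2^(−(-4.535)) = 2^4.535 = 23.1831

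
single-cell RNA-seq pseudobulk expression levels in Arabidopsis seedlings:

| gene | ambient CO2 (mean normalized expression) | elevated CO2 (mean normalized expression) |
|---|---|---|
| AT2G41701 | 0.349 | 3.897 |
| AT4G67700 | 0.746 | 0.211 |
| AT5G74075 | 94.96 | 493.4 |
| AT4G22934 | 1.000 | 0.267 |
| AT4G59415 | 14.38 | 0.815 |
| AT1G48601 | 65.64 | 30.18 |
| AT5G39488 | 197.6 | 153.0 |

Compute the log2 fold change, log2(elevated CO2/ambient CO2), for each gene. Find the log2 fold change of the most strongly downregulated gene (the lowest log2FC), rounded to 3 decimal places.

log2(3.897/0.349) = 3.481  (AT2G41701)
log2(0.211/0.746) = -1.822  (AT4G67700)
log2(493.4/94.96) = 2.377  (AT5G74075)
log2(0.267/1.000) = -1.905  (AT4G22934)
log2(0.815/14.38) = -4.141  (AT4G59415)
log2(30.18/65.64) = -1.121  (AT1G48601)
log2(153.0/197.6) = -0.369  (AT5G39488)
AT4G59415 is most strongly downregulated.

-4.141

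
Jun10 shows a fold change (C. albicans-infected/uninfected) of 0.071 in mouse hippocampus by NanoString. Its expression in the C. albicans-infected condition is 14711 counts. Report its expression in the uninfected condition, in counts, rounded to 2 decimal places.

207197.18

uninfected expression = 14711 / 0.071 = 207197.18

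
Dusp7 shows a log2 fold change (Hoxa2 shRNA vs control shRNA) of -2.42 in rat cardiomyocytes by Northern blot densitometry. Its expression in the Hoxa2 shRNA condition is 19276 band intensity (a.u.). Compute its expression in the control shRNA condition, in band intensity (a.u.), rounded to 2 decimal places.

Fold change = 2^(-2.42) = 0.1869
control shRNA expression = 19276 / 0.1869 = 103159.57

103159.57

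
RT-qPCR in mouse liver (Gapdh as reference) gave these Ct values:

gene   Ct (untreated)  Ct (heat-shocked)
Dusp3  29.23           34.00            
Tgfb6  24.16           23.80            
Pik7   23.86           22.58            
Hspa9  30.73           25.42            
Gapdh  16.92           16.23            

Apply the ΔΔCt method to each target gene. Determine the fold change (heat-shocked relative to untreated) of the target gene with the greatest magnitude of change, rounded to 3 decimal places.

Dusp3: ΔΔCt = (34.00−16.23) − (29.23−16.92) = 17.77 − 12.31 = 5.46; fold change = 2^-5.46 = 0.023
Tgfb6: ΔΔCt = (23.80−16.23) − (24.16−16.92) = 7.57 − 7.24 = 0.33; fold change = 2^-0.33 = 0.796
Pik7: ΔΔCt = (22.58−16.23) − (23.86−16.92) = 6.35 − 6.94 = -0.59; fold change = 2^0.59 = 1.505
Hspa9: ΔΔCt = (25.42−16.23) − (30.73−16.92) = 9.19 − 13.81 = -4.62; fold change = 2^4.62 = 24.590
Dusp3 has the largest |ΔΔCt| = 5.46.

0.023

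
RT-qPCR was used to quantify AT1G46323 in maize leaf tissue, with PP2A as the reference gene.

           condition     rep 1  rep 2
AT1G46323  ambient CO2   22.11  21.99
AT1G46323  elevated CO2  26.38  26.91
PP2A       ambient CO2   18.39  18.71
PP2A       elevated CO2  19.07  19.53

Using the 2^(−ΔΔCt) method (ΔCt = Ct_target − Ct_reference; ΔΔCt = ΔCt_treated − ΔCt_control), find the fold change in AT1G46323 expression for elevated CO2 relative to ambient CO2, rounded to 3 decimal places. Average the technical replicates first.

Mean Ct: AT1G46323 ambient CO2 22.050; AT1G46323 elevated CO2 26.645; PP2A ambient CO2 18.550; PP2A elevated CO2 19.300
ΔCt(ambient CO2) = 22.050 − 18.550 = 3.500
ΔCt(elevated CO2) = 26.645 − 19.300 = 7.345
ΔΔCt = 7.345 − 3.500 = 3.845
Fold change = 2^(−3.845) = 0.0696

0.070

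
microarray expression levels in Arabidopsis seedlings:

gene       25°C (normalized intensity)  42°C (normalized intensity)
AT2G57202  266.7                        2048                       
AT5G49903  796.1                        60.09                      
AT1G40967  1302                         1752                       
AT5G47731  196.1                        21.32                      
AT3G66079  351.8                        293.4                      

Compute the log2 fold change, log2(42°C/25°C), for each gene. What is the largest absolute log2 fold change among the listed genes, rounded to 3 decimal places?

3.728

log2(2048/266.7) = 2.941  (AT2G57202)
log2(60.09/796.1) = -3.728  (AT5G49903)
log2(1752/1302) = 0.428  (AT1G40967)
log2(21.32/196.1) = -3.201  (AT5G47731)
log2(293.4/351.8) = -0.262  (AT3G66079)
The largest magnitude belongs to AT5G49903.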